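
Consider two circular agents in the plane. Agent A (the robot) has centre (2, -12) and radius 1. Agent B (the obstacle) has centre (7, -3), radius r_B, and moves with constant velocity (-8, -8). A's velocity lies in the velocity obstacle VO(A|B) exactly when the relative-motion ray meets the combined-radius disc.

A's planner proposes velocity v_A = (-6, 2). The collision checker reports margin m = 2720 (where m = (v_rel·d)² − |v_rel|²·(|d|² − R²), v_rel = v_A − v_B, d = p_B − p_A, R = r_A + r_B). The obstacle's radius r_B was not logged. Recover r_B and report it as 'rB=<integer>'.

m = 2720
d = (5, 9);  v_rel = (2, 10),  |v_rel|² = 104
v_rel×d = (2)·(9) − (10)·(5) = -32
since m = R²·104 − (-32)²:  R² = (1024 + 2720) / 104 = 36
R = √36 = 6  ⇒  r_B = 6 − 1 = 5

rB=5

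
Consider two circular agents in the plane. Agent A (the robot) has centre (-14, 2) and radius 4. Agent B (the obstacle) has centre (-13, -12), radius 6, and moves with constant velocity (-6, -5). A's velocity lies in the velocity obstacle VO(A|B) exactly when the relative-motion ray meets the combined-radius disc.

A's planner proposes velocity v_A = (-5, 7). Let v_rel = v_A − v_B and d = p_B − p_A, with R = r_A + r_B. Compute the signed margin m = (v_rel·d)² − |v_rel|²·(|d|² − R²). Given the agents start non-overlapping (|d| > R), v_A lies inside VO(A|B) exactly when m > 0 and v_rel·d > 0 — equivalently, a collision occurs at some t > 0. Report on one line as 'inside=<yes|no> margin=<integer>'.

d = (1, -14),  |d|² = 197;  R = 4+6 = 10,  c = 197−10² = 97
v_rel = (1, 12),  |v_rel|² = 145;  v_rel·d = (1)·(1) + (12)·(-14) = -167
145·t² + 334·t + 97 = 0  ⇒  m = (-167)² − 145·97 = 13824
m = 13824 > 0,  v_rel·d = -167 < 0  ⇒  outside

inside=no margin=13824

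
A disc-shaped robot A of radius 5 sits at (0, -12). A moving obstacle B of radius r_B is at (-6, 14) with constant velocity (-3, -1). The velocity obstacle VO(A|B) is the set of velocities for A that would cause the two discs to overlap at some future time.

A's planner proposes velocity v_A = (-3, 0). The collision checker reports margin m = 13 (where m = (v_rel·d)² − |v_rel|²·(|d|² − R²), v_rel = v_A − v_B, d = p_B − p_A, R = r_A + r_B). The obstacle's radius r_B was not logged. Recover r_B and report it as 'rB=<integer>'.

m = 13
d = (-6, 26);  v_rel = (0, 1),  |v_rel|² = 1
v_rel×d = (0)·(26) − (1)·(-6) = 6
since m = R²·1 − 6²:  R² = (36 + 13) / 1 = 49
R = √49 = 7  ⇒  r_B = 7 − 5 = 2

rB=2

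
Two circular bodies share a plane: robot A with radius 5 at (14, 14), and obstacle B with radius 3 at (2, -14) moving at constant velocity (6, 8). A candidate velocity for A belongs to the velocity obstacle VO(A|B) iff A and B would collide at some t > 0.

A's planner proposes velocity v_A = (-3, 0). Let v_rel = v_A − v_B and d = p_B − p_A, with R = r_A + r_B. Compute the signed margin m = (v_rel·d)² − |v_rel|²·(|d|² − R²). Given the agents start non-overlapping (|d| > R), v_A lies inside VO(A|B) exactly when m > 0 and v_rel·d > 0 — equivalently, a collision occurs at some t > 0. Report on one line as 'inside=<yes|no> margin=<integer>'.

d = (-12, -28),  |d|² = 928;  R = 5+3 = 8,  c = 928−8² = 864
v_rel = (-9, -8),  |v_rel|² = 145;  v_rel·d = (-9)·(-12) + (-8)·(-28) = 332
145·t² − 664·t + 864 = 0  ⇒  m = 332² − 145·864 = -15056
m = -15056 < 0,  v_rel·d = 332 > 0  ⇒  outside

inside=no margin=-15056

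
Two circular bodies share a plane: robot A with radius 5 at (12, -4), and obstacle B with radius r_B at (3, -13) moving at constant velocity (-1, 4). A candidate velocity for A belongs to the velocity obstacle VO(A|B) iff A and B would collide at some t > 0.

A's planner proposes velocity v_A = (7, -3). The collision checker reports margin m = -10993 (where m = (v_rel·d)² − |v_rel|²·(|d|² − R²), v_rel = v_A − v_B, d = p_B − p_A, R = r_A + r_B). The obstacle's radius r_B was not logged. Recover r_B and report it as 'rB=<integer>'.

m = -10993
d = (-9, -9);  v_rel = (8, -7),  |v_rel|² = 113
v_rel×d = (8)·(-9) − (-7)·(-9) = -135
since m = R²·113 − (-135)²:  R² = (18225 + -10993) / 113 = 64
R = √64 = 8  ⇒  r_B = 8 − 5 = 3

rB=3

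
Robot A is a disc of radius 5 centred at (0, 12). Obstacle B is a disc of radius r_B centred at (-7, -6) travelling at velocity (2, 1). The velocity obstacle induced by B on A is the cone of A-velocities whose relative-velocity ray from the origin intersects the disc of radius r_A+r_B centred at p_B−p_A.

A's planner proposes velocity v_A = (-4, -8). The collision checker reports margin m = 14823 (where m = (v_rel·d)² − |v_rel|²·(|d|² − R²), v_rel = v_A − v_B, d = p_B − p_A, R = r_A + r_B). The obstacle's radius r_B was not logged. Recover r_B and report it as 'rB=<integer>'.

m = 14823
d = (-7, -18);  v_rel = (-6, -9),  |v_rel|² = 117
v_rel×d = (-6)·(-18) − (-9)·(-7) = 45
since m = R²·117 − 45²:  R² = (2025 + 14823) / 117 = 144
R = √144 = 12  ⇒  r_B = 12 − 5 = 7

rB=7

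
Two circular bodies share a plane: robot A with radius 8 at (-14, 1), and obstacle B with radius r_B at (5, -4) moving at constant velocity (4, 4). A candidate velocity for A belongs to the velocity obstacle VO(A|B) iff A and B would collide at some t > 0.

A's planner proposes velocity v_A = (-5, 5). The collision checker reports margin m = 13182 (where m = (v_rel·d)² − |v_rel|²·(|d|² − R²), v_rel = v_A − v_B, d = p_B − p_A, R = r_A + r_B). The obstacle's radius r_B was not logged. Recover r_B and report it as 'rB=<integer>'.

m = 13182
d = (19, -5);  v_rel = (-9, 1),  |v_rel|² = 82
v_rel×d = (-9)·(-5) − (1)·(19) = 26
since m = R²·82 − 26²:  R² = (676 + 13182) / 82 = 169
R = √169 = 13  ⇒  r_B = 13 − 8 = 5

rB=5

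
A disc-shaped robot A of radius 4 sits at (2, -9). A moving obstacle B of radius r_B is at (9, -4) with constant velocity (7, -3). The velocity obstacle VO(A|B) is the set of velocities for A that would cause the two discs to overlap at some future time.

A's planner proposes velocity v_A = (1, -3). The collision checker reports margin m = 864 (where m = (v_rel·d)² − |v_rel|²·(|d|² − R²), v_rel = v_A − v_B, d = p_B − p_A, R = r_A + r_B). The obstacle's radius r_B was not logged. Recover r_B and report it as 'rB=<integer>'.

m = 864
d = (7, 5);  v_rel = (-6, 0),  |v_rel|² = 36
v_rel×d = (-6)·(5) − (0)·(7) = -30
since m = R²·36 − (-30)²:  R² = (900 + 864) / 36 = 49
R = √49 = 7  ⇒  r_B = 7 − 4 = 3

rB=3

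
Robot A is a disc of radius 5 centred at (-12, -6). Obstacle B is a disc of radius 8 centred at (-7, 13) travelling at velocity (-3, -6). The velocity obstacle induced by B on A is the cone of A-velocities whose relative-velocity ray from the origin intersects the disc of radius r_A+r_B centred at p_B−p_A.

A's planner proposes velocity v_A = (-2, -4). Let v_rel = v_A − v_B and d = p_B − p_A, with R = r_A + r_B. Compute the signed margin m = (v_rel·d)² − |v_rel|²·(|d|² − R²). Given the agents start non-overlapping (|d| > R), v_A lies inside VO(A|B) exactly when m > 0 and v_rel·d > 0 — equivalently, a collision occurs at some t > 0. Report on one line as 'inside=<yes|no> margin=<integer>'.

d = (5, 19),  |d|² = 386;  R = 5+8 = 13,  c = 386−13² = 217
v_rel = (1, 2),  |v_rel|² = 5;  v_rel·d = (1)·(5) + (2)·(19) = 43
5·t² − 86·t + 217 = 0  ⇒  m = 43² − 5·217 = 764
m = 764 > 0,  v_rel·d = 43 > 0  ⇒  inside

inside=yes margin=764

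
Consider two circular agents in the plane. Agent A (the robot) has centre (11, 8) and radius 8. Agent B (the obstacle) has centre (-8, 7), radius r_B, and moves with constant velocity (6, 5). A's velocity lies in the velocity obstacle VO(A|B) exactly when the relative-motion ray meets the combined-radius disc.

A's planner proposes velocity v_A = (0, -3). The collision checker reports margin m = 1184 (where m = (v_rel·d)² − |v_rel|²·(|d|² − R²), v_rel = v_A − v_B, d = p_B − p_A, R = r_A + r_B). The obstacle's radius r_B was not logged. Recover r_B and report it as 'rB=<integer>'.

m = 1184
d = (-19, -1);  v_rel = (-6, -8),  |v_rel|² = 100
v_rel×d = (-6)·(-1) − (-8)·(-19) = -146
since m = R²·100 − (-146)²:  R² = (21316 + 1184) / 100 = 225
R = √225 = 15  ⇒  r_B = 15 − 8 = 7

rB=7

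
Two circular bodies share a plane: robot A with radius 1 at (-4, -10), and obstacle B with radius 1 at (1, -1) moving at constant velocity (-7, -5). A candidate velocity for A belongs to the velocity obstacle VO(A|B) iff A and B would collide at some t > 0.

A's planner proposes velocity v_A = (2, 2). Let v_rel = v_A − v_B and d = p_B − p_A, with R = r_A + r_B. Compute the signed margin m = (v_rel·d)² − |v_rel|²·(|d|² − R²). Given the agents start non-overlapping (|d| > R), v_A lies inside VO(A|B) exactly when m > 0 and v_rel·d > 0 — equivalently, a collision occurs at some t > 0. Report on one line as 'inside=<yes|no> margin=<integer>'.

d = (5, 9),  |d|² = 106;  R = 1+1 = 2,  c = 106−2² = 102
v_rel = (9, 7),  |v_rel|² = 130;  v_rel·d = (9)·(5) + (7)·(9) = 108
130·t² − 216·t + 102 = 0  ⇒  m = 108² − 130·102 = -1596
m = -1596 < 0,  v_rel·d = 108 > 0  ⇒  outside

inside=no margin=-1596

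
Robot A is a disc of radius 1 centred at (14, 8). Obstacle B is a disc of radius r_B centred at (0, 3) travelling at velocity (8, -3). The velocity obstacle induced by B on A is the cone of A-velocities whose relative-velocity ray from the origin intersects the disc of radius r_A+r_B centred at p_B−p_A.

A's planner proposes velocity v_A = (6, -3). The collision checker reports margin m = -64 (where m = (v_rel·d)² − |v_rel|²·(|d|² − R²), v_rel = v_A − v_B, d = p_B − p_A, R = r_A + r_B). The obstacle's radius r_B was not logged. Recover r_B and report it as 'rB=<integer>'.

m = -64
d = (-14, -5);  v_rel = (-2, 0),  |v_rel|² = 4
v_rel×d = (-2)·(-5) − (0)·(-14) = 10
since m = R²·4 − 10²:  R² = (100 + -64) / 4 = 9
R = √9 = 3  ⇒  r_B = 3 − 1 = 2

rB=2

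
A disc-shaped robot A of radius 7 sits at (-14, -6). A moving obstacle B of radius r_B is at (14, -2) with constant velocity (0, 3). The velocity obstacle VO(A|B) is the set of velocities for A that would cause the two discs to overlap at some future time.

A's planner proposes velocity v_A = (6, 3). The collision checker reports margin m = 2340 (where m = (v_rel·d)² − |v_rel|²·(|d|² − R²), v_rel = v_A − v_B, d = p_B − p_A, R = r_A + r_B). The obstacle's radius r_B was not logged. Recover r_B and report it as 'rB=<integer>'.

m = 2340
d = (28, 4);  v_rel = (6, 0),  |v_rel|² = 36
v_rel×d = (6)·(4) − (0)·(28) = 24
since m = R²·36 − 24²:  R² = (576 + 2340) / 36 = 81
R = √81 = 9  ⇒  r_B = 9 − 7 = 2

rB=2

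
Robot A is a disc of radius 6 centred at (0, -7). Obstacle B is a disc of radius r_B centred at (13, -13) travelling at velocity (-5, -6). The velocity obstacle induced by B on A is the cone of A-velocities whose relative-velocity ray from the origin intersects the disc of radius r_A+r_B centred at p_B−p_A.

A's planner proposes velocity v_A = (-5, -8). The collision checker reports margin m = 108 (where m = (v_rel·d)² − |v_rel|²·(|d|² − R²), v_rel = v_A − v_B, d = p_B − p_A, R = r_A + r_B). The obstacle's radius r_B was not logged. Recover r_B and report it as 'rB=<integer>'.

m = 108
d = (13, -6);  v_rel = (0, -2),  |v_rel|² = 4
v_rel×d = (0)·(-6) − (-2)·(13) = 26
since m = R²·4 − 26²:  R² = (676 + 108) / 4 = 196
R = √196 = 14  ⇒  r_B = 14 − 6 = 8

rB=8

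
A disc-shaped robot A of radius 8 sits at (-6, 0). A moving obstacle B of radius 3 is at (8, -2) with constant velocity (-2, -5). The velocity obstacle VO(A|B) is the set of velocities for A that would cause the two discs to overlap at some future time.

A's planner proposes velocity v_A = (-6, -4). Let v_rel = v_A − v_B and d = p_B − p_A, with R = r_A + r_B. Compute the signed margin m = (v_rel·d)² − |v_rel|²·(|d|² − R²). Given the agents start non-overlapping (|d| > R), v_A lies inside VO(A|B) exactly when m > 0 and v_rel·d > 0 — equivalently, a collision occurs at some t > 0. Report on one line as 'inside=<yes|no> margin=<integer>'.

d = (14, -2),  |d|² = 200;  R = 8+3 = 11,  c = 200−11² = 79
v_rel = (-4, 1),  |v_rel|² = 17;  v_rel·d = (-4)·(14) + (1)·(-2) = -58
17·t² + 116·t + 79 = 0  ⇒  m = (-58)² − 17·79 = 2021
m = 2021 > 0,  v_rel·d = -58 < 0  ⇒  outside

inside=no margin=2021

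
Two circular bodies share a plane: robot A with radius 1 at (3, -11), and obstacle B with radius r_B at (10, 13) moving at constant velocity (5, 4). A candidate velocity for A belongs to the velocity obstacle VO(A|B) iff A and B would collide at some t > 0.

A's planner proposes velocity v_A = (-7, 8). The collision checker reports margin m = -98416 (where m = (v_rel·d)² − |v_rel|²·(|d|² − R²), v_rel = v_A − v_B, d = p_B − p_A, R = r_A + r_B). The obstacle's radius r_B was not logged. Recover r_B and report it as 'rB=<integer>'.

m = -98416
d = (7, 24);  v_rel = (-12, 4),  |v_rel|² = 160
v_rel×d = (-12)·(24) − (4)·(7) = -316
since m = R²·160 − (-316)²:  R² = (99856 + -98416) / 160 = 9
R = √9 = 3  ⇒  r_B = 3 − 1 = 2

rB=2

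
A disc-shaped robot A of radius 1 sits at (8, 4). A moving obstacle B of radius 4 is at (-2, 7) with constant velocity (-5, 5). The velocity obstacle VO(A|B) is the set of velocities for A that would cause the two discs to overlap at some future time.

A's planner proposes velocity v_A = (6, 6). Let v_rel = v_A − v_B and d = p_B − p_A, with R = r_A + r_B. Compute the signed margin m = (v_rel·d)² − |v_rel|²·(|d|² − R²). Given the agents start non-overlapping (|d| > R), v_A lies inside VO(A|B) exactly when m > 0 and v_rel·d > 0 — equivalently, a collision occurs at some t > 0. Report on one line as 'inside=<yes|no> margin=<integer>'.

d = (-10, 3),  |d|² = 109;  R = 1+4 = 5,  c = 109−5² = 84
v_rel = (11, 1),  |v_rel|² = 122;  v_rel·d = (11)·(-10) + (1)·(3) = -107
122·t² + 214·t + 84 = 0  ⇒  m = (-107)² − 122·84 = 1201
m = 1201 > 0,  v_rel·d = -107 < 0  ⇒  outside

inside=no margin=1201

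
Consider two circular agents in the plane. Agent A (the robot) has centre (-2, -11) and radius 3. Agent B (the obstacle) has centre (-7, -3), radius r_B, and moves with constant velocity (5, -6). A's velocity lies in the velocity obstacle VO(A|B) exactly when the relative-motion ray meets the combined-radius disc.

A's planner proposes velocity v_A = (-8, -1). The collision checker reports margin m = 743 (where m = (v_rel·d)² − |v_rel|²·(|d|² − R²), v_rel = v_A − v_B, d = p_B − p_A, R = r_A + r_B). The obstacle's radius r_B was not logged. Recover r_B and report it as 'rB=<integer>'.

m = 743
d = (-5, 8);  v_rel = (-13, 5),  |v_rel|² = 194
v_rel×d = (-13)·(8) − (5)·(-5) = -79
since m = R²·194 − (-79)²:  R² = (6241 + 743) / 194 = 36
R = √36 = 6  ⇒  r_B = 6 − 3 = 3

rB=3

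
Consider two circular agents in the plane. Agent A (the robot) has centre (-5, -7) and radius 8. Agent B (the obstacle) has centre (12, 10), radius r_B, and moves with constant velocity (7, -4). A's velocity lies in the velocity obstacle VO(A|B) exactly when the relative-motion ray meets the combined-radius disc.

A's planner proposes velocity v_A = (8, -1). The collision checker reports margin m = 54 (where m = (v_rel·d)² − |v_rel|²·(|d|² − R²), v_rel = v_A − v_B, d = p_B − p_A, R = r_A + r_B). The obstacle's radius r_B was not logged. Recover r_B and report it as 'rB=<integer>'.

m = 54
d = (17, 17);  v_rel = (1, 3),  |v_rel|² = 10
v_rel×d = (1)·(17) − (3)·(17) = -34
since m = R²·10 − (-34)²:  R² = (1156 + 54) / 10 = 121
R = √121 = 11  ⇒  r_B = 11 − 8 = 3

rB=3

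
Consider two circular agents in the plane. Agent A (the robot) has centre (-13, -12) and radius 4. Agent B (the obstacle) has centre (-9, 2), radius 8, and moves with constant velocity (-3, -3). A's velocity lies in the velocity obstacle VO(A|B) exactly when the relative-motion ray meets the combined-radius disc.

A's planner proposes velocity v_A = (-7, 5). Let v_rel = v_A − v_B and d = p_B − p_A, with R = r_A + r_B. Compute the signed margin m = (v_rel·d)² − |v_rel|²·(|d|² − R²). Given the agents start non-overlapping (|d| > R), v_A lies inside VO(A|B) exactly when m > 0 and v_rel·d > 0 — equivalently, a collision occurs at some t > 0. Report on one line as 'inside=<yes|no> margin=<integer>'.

d = (4, 14),  |d|² = 212;  R = 4+8 = 12,  c = 212−12² = 68
v_rel = (-4, 8),  |v_rel|² = 80;  v_rel·d = (-4)·(4) + (8)·(14) = 96
80·t² − 192·t + 68 = 0  ⇒  m = 96² − 80·68 = 3776
m = 3776 > 0,  v_rel·d = 96 > 0  ⇒  inside

inside=yes margin=3776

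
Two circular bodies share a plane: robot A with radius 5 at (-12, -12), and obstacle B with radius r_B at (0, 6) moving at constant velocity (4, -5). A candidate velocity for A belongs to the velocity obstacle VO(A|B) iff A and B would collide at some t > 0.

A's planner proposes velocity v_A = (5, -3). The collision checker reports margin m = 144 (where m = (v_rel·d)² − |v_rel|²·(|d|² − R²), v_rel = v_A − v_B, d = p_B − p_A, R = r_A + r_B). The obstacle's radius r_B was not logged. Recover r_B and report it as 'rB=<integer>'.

m = 144
d = (12, 18);  v_rel = (1, 2),  |v_rel|² = 5
v_rel×d = (1)·(18) − (2)·(12) = -6
since m = R²·5 − (-6)²:  R² = (36 + 144) / 5 = 36
R = √36 = 6  ⇒  r_B = 6 − 5 = 1

rB=1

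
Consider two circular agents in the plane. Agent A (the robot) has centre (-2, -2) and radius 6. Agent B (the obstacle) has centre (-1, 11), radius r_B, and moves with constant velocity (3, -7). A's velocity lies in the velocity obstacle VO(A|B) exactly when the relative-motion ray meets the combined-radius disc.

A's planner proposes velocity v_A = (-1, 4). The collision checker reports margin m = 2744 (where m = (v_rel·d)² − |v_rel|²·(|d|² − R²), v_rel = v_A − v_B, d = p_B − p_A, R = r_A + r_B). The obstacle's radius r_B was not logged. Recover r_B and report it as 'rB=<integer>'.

m = 2744
d = (1, 13);  v_rel = (-4, 11),  |v_rel|² = 137
v_rel×d = (-4)·(13) − (11)·(1) = -63
since m = R²·137 − (-63)²:  R² = (3969 + 2744) / 137 = 49
R = √49 = 7  ⇒  r_B = 7 − 6 = 1

rB=1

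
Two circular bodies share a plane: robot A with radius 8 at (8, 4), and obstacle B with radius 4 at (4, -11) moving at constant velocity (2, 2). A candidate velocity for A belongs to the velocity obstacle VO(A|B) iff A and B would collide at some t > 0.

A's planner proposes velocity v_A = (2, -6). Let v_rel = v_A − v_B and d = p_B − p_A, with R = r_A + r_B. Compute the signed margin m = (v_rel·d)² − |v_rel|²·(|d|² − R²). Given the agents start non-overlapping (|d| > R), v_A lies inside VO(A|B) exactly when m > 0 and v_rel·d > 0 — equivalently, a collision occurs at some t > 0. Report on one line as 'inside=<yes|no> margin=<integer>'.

d = (-4, -15),  |d|² = 241;  R = 8+4 = 12,  c = 241−12² = 97
v_rel = (0, -8),  |v_rel|² = 64;  v_rel·d = (0)·(-4) + (-8)·(-15) = 120
64·t² − 240·t + 97 = 0  ⇒  m = 120² − 64·97 = 8192
m = 8192 > 0,  v_rel·d = 120 > 0  ⇒  inside

inside=yes margin=8192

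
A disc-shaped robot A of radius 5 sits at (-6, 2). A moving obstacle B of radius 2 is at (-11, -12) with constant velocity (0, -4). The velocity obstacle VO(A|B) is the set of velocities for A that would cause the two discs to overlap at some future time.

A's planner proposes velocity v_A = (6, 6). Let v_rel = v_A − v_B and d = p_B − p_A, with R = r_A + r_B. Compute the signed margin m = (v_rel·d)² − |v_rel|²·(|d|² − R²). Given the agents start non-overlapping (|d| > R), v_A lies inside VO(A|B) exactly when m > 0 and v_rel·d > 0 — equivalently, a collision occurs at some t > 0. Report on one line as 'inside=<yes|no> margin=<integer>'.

d = (-5, -14),  |d|² = 221;  R = 5+2 = 7,  c = 221−7² = 172
v_rel = (6, 10),  |v_rel|² = 136;  v_rel·d = (6)·(-5) + (10)·(-14) = -170
136·t² + 340·t + 172 = 0  ⇒  m = (-170)² − 136·172 = 5508
m = 5508 > 0,  v_rel·d = -170 < 0  ⇒  outside

inside=no margin=5508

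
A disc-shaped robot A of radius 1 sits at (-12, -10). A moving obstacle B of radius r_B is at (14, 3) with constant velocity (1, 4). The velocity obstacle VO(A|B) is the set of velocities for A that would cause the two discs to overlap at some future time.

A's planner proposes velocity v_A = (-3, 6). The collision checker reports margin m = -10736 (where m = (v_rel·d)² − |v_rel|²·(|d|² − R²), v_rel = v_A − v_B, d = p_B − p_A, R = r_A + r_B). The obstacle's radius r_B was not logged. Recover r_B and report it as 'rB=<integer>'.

m = -10736
d = (26, 13);  v_rel = (-4, 2),  |v_rel|² = 20
v_rel×d = (-4)·(13) − (2)·(26) = -104
since m = R²·20 − (-104)²:  R² = (10816 + -10736) / 20 = 4
R = √4 = 2  ⇒  r_B = 2 − 1 = 1

rB=1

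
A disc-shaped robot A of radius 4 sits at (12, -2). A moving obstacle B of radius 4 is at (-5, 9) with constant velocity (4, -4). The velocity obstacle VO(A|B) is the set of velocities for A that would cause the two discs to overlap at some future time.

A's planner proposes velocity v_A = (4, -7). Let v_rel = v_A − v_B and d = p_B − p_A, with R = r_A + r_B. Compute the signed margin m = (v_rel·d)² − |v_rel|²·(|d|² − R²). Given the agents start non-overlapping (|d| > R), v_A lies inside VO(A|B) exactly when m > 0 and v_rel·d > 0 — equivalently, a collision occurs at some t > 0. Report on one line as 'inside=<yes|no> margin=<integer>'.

d = (-17, 11),  |d|² = 410;  R = 4+4 = 8,  c = 410−8² = 346
v_rel = (0, -3),  |v_rel|² = 9;  v_rel·d = (0)·(-17) + (-3)·(11) = -33
9·t² + 66·t + 346 = 0  ⇒  m = (-33)² − 9·346 = -2025
m = -2025 < 0,  v_rel·d = -33 < 0  ⇒  outside

inside=no margin=-2025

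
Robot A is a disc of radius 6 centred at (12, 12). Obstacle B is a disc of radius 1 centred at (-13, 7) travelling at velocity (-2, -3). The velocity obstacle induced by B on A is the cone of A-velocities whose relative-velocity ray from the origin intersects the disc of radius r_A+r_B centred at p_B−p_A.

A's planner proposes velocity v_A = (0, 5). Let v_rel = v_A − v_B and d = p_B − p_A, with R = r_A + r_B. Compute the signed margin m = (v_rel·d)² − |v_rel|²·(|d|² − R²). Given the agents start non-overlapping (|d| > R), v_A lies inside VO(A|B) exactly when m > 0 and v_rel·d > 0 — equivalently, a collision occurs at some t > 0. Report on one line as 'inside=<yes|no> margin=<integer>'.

d = (-25, -5),  |d|² = 650;  R = 6+1 = 7,  c = 650−7² = 601
v_rel = (2, 8),  |v_rel|² = 68;  v_rel·d = (2)·(-25) + (8)·(-5) = -90
68·t² + 180·t + 601 = 0  ⇒  m = (-90)² − 68·601 = -32768
m = -32768 < 0,  v_rel·d = -90 < 0  ⇒  outside

inside=no margin=-32768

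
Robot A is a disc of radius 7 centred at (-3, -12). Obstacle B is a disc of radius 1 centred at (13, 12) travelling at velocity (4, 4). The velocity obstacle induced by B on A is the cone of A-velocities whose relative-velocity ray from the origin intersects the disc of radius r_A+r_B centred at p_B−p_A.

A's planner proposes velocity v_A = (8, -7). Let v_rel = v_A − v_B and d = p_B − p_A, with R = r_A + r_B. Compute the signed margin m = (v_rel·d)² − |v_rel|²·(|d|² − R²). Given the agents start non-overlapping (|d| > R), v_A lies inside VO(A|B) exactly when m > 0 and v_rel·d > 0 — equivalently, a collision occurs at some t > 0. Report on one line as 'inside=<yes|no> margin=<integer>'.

d = (16, 24),  |d|² = 832;  R = 7+1 = 8,  c = 832−8² = 768
v_rel = (4, -11),  |v_rel|² = 137;  v_rel·d = (4)·(16) + (-11)·(24) = -200
137·t² + 400·t + 768 = 0  ⇒  m = (-200)² − 137·768 = -65216
m = -65216 < 0,  v_rel·d = -200 < 0  ⇒  outside

inside=no margin=-65216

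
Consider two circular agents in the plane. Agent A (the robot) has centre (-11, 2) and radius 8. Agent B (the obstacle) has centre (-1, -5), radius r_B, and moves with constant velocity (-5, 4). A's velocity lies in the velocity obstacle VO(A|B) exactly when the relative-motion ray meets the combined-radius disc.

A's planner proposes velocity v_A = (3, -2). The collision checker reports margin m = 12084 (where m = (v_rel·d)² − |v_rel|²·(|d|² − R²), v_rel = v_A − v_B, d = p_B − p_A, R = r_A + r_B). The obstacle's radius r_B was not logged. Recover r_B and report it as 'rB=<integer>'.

m = 12084
d = (10, -7);  v_rel = (8, -6),  |v_rel|² = 100
v_rel×d = (8)·(-7) − (-6)·(10) = 4
since m = R²·100 − 4²:  R² = (16 + 12084) / 100 = 121
R = √121 = 11  ⇒  r_B = 11 − 8 = 3

rB=3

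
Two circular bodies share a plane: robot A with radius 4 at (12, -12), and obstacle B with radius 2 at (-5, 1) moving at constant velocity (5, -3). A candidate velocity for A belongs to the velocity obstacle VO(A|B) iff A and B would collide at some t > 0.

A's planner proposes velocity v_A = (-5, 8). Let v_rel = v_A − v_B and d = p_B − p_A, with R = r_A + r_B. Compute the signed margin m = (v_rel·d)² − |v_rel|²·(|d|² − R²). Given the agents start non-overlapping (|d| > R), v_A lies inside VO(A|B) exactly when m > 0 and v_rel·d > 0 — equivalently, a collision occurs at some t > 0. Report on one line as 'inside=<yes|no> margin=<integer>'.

d = (-17, 13),  |d|² = 458;  R = 4+2 = 6,  c = 458−6² = 422
v_rel = (-10, 11),  |v_rel|² = 221;  v_rel·d = (-10)·(-17) + (11)·(13) = 313
221·t² − 626·t + 422 = 0  ⇒  m = 313² − 221·422 = 4707
m = 4707 > 0,  v_rel·d = 313 > 0  ⇒  inside

inside=yes margin=4707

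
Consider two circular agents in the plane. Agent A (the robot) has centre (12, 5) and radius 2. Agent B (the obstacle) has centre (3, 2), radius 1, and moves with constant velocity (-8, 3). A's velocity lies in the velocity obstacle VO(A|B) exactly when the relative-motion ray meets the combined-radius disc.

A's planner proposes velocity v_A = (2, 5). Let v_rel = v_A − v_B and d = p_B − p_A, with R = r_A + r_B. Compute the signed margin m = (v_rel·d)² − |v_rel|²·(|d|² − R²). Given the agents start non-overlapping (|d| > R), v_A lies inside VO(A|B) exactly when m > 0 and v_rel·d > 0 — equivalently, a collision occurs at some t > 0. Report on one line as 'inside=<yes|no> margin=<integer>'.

d = (-9, -3),  |d|² = 90;  R = 2+1 = 3,  c = 90−3² = 81
v_rel = (10, 2),  |v_rel|² = 104;  v_rel·d = (10)·(-9) + (2)·(-3) = -96
104·t² + 192·t + 81 = 0  ⇒  m = (-96)² − 104·81 = 792
m = 792 > 0,  v_rel·d = -96 < 0  ⇒  outside

inside=no margin=792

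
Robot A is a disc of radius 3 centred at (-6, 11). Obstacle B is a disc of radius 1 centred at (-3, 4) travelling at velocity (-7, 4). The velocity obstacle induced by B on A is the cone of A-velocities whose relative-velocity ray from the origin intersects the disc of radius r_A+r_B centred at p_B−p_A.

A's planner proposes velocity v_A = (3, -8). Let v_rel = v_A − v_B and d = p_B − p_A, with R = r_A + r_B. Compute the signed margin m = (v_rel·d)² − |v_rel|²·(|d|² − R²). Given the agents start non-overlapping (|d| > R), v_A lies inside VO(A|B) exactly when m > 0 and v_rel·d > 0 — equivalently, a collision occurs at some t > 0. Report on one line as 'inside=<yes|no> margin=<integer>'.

d = (3, -7),  |d|² = 58;  R = 3+1 = 4,  c = 58−4² = 42
v_rel = (10, -12),  |v_rel|² = 244;  v_rel·d = (10)·(3) + (-12)·(-7) = 114
244·t² − 228·t + 42 = 0  ⇒  m = 114² − 244·42 = 2748
m = 2748 > 0,  v_rel·d = 114 > 0  ⇒  inside

inside=yes margin=2748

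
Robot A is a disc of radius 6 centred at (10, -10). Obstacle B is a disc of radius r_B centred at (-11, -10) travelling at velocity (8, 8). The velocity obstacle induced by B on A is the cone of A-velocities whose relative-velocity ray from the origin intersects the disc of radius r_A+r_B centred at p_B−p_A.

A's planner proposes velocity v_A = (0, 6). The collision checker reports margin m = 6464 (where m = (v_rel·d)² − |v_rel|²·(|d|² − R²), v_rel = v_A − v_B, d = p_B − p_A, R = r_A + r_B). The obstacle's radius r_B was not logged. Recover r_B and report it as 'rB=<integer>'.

m = 6464
d = (-21, 0);  v_rel = (-8, -2),  |v_rel|² = 68
v_rel×d = (-8)·(0) − (-2)·(-21) = -42
since m = R²·68 − (-42)²:  R² = (1764 + 6464) / 68 = 121
R = √121 = 11  ⇒  r_B = 11 − 6 = 5

rB=5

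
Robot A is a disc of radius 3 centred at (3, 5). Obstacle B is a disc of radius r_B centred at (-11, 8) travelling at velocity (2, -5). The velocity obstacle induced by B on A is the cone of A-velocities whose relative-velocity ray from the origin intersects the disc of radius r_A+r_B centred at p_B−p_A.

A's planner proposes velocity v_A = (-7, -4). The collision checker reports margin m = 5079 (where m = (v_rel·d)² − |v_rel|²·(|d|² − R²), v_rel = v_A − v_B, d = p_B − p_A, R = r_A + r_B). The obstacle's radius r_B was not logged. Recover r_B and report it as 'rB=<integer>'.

m = 5079
d = (-14, 3);  v_rel = (-9, 1),  |v_rel|² = 82
v_rel×d = (-9)·(3) − (1)·(-14) = -13
since m = R²·82 − (-13)²:  R² = (169 + 5079) / 82 = 64
R = √64 = 8  ⇒  r_B = 8 − 3 = 5

rB=5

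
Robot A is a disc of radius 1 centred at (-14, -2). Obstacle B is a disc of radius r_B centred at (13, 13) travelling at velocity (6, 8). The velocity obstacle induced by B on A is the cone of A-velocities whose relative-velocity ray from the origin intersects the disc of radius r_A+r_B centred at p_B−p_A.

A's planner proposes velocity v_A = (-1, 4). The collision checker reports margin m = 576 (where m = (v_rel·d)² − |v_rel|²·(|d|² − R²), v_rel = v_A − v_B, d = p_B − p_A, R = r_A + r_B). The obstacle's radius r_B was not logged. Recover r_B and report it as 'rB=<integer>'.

m = 576
d = (27, 15);  v_rel = (-7, -4),  |v_rel|² = 65
v_rel×d = (-7)·(15) − (-4)·(27) = 3
since m = R²·65 − 3²:  R² = (9 + 576) / 65 = 9
R = √9 = 3  ⇒  r_B = 3 − 1 = 2

rB=2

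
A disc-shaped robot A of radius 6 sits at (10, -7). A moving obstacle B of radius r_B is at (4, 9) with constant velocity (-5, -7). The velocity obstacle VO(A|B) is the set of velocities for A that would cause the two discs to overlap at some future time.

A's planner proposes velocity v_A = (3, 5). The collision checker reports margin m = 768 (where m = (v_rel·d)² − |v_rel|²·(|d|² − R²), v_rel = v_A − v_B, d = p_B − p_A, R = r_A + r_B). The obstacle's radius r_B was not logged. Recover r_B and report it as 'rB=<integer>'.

m = 768
d = (-6, 16);  v_rel = (8, 12),  |v_rel|² = 208
v_rel×d = (8)·(16) − (12)·(-6) = 200
since m = R²·208 − 200²:  R² = (40000 + 768) / 208 = 196
R = √196 = 14  ⇒  r_B = 14 − 6 = 8

rB=8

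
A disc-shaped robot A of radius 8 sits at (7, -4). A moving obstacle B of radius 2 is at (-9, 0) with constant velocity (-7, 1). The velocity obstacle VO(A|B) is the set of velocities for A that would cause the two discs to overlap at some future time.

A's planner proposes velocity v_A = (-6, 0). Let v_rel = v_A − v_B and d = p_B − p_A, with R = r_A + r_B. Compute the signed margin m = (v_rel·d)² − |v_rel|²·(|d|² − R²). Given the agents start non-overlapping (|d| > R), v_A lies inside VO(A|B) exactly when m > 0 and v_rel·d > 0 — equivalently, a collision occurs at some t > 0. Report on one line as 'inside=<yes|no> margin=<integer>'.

d = (-16, 4),  |d|² = 272;  R = 8+2 = 10,  c = 272−10² = 172
v_rel = (1, -1),  |v_rel|² = 2;  v_rel·d = (1)·(-16) + (-1)·(4) = -20
2·t² + 40·t + 172 = 0  ⇒  m = (-20)² − 2·172 = 56
m = 56 > 0,  v_rel·d = -20 < 0  ⇒  outside

inside=no margin=56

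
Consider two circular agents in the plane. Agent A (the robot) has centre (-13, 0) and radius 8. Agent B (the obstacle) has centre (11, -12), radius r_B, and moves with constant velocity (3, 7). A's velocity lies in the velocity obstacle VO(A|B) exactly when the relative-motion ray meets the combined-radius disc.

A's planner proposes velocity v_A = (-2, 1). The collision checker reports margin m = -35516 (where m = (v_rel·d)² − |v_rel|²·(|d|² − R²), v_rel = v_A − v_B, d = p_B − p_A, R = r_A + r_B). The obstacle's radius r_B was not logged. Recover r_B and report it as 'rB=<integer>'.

m = -35516
d = (24, -12);  v_rel = (-5, -6),  |v_rel|² = 61
v_rel×d = (-5)·(-12) − (-6)·(24) = 204
since m = R²·61 − 204²:  R² = (41616 + -35516) / 61 = 100
R = √100 = 10  ⇒  r_B = 10 − 8 = 2

rB=2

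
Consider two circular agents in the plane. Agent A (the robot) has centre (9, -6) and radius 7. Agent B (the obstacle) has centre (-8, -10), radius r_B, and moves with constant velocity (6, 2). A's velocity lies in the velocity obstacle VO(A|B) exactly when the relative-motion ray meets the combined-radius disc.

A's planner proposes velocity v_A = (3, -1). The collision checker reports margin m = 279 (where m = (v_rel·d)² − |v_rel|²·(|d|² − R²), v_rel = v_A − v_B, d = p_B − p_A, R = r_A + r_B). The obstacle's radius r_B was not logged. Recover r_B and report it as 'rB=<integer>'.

m = 279
d = (-17, -4);  v_rel = (-3, -3),  |v_rel|² = 18
v_rel×d = (-3)·(-4) − (-3)·(-17) = -39
since m = R²·18 − (-39)²:  R² = (1521 + 279) / 18 = 100
R = √100 = 10  ⇒  r_B = 10 − 7 = 3

rB=3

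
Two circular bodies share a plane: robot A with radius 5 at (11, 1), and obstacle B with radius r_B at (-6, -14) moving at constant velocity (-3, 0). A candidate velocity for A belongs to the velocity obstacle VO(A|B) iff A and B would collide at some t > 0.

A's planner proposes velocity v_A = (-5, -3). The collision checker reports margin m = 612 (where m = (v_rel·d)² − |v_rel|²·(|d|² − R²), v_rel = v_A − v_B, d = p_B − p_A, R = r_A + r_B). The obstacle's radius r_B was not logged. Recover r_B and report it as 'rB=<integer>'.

m = 612
d = (-17, -15);  v_rel = (-2, -3),  |v_rel|² = 13
v_rel×d = (-2)·(-15) − (-3)·(-17) = -21
since m = R²·13 − (-21)²:  R² = (441 + 612) / 13 = 81
R = √81 = 9  ⇒  r_B = 9 − 5 = 4

rB=4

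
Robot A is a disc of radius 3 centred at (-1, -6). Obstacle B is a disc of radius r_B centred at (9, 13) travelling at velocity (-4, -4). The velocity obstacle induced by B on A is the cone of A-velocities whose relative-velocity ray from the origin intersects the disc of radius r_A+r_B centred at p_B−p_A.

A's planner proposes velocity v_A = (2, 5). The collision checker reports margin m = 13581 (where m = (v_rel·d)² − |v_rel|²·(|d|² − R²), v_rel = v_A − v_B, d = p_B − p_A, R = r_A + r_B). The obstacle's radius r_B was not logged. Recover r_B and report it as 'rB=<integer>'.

m = 13581
d = (10, 19);  v_rel = (6, 9),  |v_rel|² = 117
v_rel×d = (6)·(19) − (9)·(10) = 24
since m = R²·117 − 24²:  R² = (576 + 13581) / 117 = 121
R = √121 = 11  ⇒  r_B = 11 − 3 = 8

rB=8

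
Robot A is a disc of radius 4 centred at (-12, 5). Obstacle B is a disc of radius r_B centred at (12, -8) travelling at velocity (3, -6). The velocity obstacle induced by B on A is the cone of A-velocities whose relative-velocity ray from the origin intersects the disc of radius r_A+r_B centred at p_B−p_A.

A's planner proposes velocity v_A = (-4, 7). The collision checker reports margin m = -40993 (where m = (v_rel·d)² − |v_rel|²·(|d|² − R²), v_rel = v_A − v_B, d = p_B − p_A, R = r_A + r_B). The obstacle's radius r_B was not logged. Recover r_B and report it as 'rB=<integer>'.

m = -40993
d = (24, -13);  v_rel = (-7, 13),  |v_rel|² = 218
v_rel×d = (-7)·(-13) − (13)·(24) = -221
since m = R²·218 − (-221)²:  R² = (48841 + -40993) / 218 = 36
R = √36 = 6  ⇒  r_B = 6 − 4 = 2

rB=2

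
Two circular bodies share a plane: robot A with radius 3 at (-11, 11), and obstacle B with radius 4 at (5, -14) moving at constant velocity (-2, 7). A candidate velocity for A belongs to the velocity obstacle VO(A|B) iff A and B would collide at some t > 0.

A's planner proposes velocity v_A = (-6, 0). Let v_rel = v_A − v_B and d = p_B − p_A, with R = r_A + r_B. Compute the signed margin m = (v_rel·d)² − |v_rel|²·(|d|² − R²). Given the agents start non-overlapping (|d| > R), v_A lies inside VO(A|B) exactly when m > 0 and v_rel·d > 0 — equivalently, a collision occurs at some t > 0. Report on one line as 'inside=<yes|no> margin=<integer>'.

d = (16, -25),  |d|² = 881;  R = 3+4 = 7,  c = 881−7² = 832
v_rel = (-4, -7),  |v_rel|² = 65;  v_rel·d = (-4)·(16) + (-7)·(-25) = 111
65·t² − 222·t + 832 = 0  ⇒  m = 111² − 65·832 = -41759
m = -41759 < 0,  v_rel·d = 111 > 0  ⇒  outside

inside=no margin=-41759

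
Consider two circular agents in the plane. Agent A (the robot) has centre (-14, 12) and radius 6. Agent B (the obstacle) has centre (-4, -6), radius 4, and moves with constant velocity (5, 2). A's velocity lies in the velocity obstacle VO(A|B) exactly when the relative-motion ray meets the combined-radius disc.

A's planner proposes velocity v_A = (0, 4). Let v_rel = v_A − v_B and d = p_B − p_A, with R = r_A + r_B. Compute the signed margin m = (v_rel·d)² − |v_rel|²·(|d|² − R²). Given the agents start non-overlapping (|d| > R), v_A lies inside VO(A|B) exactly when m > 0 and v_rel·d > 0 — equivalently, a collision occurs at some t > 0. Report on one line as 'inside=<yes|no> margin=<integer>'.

d = (10, -18),  |d|² = 424;  R = 6+4 = 10,  c = 424−10² = 324
v_rel = (-5, 2),  |v_rel|² = 29;  v_rel·d = (-5)·(10) + (2)·(-18) = -86
29·t² + 172·t + 324 = 0  ⇒  m = (-86)² − 29·324 = -2000
m = -2000 < 0,  v_rel·d = -86 < 0  ⇒  outside

inside=no margin=-2000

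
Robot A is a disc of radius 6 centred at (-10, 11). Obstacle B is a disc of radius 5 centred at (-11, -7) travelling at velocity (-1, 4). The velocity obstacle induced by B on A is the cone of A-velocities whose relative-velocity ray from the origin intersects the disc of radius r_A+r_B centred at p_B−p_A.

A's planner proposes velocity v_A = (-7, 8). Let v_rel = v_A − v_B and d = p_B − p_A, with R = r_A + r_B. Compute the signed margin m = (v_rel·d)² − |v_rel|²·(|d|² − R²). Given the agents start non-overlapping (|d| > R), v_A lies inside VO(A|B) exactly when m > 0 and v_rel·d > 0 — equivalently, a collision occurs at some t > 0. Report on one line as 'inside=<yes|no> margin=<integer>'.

d = (-1, -18),  |d|² = 325;  R = 6+5 = 11,  c = 325−11² = 204
v_rel = (-6, 4),  |v_rel|² = 52;  v_rel·d = (-6)·(-1) + (4)·(-18) = -66
52·t² + 132·t + 204 = 0  ⇒  m = (-66)² − 52·204 = -6252
m = -6252 < 0,  v_rel·d = -66 < 0  ⇒  outside

inside=no margin=-6252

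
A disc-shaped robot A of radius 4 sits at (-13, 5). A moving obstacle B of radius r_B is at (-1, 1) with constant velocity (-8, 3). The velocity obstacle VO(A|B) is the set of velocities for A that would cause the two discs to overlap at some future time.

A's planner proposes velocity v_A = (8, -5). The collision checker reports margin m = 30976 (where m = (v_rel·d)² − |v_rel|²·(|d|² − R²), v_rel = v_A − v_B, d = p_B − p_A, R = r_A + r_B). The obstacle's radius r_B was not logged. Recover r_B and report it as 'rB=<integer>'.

m = 30976
d = (12, -4);  v_rel = (16, -8),  |v_rel|² = 320
v_rel×d = (16)·(-4) − (-8)·(12) = 32
since m = R²·320 − 32²:  R² = (1024 + 30976) / 320 = 100
R = √100 = 10  ⇒  r_B = 10 − 4 = 6

rB=6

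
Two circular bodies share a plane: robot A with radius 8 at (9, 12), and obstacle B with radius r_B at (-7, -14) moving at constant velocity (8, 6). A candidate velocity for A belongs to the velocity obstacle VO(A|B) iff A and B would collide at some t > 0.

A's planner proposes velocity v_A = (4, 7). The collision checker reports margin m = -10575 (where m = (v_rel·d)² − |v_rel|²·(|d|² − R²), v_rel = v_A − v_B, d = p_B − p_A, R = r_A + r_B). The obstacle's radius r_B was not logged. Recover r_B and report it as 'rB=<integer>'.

m = -10575
d = (-16, -26);  v_rel = (-4, 1),  |v_rel|² = 17
v_rel×d = (-4)·(-26) − (1)·(-16) = 120
since m = R²·17 − 120²:  R² = (14400 + -10575) / 17 = 225
R = √225 = 15  ⇒  r_B = 15 − 8 = 7

rB=7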